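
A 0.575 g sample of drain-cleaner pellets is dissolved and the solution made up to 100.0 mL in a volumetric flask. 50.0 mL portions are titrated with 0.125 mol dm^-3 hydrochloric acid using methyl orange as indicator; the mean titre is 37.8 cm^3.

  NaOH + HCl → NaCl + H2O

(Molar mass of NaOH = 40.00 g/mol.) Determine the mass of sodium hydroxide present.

n(HCl) per titration = 0.0378 × 0.125 = 4.72 × 10^-3 mol
n(NaOH) in each aliquot = 4.72 × 10^-3 mol (1:1 ratio)
n(NaOH) in the whole flask = 4.72 × 10^-3 × 100.0/50.0 = 9.45 × 10^-3 mol
mass of NaOH = 9.45 × 10^-3 × 40.00 = 0.378 g

0.378 g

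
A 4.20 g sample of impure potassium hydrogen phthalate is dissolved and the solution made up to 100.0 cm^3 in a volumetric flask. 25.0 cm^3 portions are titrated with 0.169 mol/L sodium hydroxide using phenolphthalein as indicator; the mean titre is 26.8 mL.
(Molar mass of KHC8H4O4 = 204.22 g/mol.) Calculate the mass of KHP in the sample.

KHC8H4O4 + NaOH → KNaC8H4O4 + H2O
n(NaOH) per titration = 0.0268 × 0.169 = 4.53 × 10^-3 mol
n(KHC8H4O4) in each aliquot = 4.53 × 10^-3 mol (1:1 ratio)
n(KHC8H4O4) in the whole flask = 4.53 × 10^-3 × 100.0/25.0 = 0.0181 mol
mass of KHC8H4O4 = 0.0181 × 204.22 = 3.70 g

3.70 g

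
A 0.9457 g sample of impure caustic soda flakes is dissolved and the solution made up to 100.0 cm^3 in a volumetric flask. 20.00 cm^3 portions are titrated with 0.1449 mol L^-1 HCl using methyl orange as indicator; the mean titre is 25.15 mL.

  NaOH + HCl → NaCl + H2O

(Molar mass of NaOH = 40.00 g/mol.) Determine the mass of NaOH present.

n(HCl) per titration = 0.02515 × 0.1449 = 3.644 × 10^-3 mol
n(NaOH) in each aliquot = 3.644 × 10^-3 mol (1:1 ratio)
n(NaOH) in the whole flask = 3.644 × 10^-3 × 100.0/20.00 = 0.01822 mol
mass of NaOH = 0.01822 × 40.00 = 0.7288 g

0.7288 g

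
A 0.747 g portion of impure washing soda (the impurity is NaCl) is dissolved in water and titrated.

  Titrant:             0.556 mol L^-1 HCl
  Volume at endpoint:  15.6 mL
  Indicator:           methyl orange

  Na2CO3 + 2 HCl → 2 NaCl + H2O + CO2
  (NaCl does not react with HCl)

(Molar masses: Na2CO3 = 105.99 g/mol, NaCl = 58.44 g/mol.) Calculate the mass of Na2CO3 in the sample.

n(HCl) = 0.0156 × 0.556 = 8.67 × 10^-3 mol
Let x = n(Na2CO3), y = n(NaCl).
Titrant: 2x = 8.67 × 10^-3;  mass: 105.99x + 58.44y = 0.747
Solving, x = 4.34 × 10^-3 mol, y = 4.92 × 10^-3 mol
mass of Na2CO3 = 4.34 × 10^-3 × 105.99 = 0.460 g

0.460 g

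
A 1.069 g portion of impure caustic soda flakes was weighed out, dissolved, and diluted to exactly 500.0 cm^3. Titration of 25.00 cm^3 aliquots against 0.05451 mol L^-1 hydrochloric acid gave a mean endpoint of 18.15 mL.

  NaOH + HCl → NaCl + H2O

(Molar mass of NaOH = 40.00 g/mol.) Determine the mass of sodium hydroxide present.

0.7915 g

n(HCl) per titration = 0.01815 × 0.05451 = 9.894 × 10^-4 mol
n(NaOH) in each aliquot = 9.894 × 10^-4 mol (1:1 ratio)
n(NaOH) in the whole flask = 9.894 × 10^-4 × 500.0/25.00 = 0.01979 mol
mass of NaOH = 0.01979 × 40.00 = 0.7915 g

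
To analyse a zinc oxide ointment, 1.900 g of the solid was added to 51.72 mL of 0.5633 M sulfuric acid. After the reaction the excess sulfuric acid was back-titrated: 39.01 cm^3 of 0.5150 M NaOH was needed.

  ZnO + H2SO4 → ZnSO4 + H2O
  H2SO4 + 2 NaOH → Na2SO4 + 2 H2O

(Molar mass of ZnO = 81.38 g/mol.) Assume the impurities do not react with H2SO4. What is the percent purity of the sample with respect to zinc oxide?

81.76 %

n(H2SO4) added = 0.05172 × 0.5633 = 0.02913 mol
n(NaOH) used in back-titration = 0.03901 × 0.5150 = 0.02009 mol
From the 1:2 ratio, n(H2SO4) left over = 1/2 × 0.02009 = 0.01005 mol
n(H2SO4) consumed by analyte = 0.02913 − 0.01005 = 0.01909 mol
n(ZnO) = 0.01909 mol (1:1 ratio)
mass of ZnO = 0.01909 × 81.38 = 1.553 g
% ZnO = 1.553 / 1.900 × 100 = 81.76 %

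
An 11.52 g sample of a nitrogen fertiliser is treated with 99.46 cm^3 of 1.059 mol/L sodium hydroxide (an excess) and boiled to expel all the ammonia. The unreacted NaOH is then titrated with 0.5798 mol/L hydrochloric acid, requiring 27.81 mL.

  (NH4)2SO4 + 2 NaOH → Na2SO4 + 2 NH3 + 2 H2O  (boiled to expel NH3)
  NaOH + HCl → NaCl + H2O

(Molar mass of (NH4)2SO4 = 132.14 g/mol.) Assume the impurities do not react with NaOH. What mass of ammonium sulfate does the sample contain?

n(NaOH) added = 0.09946 × 1.059 = 0.1053 mol
n(HCl) used in back-titration = 0.02781 × 0.5798 = 0.01612 mol
n(NaOH) left over = 0.01612 mol (1:1 ratio)
n(NaOH) consumed by analyte = 0.1053 − 0.01612 = 0.08920 mol
From the 1:2 ratio, n((NH4)2SO4) = 1/2 × 0.08920 = 0.04460 mol
mass of (NH4)2SO4 = 0.04460 × 132.14 = 5.894 g

5.894 g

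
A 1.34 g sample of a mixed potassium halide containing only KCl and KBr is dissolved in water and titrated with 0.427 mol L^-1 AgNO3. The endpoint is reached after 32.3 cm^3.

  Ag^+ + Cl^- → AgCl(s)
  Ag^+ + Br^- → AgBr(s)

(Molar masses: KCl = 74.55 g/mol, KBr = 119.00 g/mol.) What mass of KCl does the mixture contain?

n(AgNO3) = 0.0323 × 0.427 = 0.0138 mol
Let x = n(KCl), y = n(KBr).
Titrant: 1x + 1y = 0.0138;  mass: 74.55x + 119.00y = 1.34
Solving, x = 6.78 × 10^-3 mol, y = 7.01 × 10^-3 mol
mass of KCl = 6.78 × 10^-3 × 74.55 = 0.505 g

0.505 g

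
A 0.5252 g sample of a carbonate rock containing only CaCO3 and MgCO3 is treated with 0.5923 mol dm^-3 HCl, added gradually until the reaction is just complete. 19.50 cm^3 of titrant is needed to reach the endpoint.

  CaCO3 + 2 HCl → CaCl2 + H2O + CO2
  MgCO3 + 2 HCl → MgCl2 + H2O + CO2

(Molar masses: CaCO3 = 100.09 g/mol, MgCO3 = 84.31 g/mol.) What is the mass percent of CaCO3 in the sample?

46.27 %

n(HCl) = 0.01950 × 0.5923 = 0.01155 mol
Let x = n(CaCO3), y = n(MgCO3).
Titrant: 2x + 2y = 0.01155;  mass: 100.09x + 84.31y = 0.5252
Solving, x = 2.428 × 10^-3 mol, y = 3.347 × 10^-3 mol
mass of CaCO3 = 2.428 × 10^-3 × 100.09 = 0.2430 g
% CaCO3 = 0.2430 / 0.5252 × 100 = 46.27 %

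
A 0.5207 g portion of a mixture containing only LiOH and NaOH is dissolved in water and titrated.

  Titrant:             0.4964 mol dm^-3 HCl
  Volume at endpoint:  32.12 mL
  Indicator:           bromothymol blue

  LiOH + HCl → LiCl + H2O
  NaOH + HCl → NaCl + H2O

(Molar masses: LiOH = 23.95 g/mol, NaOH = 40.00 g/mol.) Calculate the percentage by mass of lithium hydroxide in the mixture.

n(HCl) = 0.03212 × 0.4964 = 0.01594 mol
Let x = n(LiOH), y = n(NaOH).
Titrant: 1x + 1y = 0.01594;  mass: 23.95x + 40.00y = 0.5207
Solving, x = 7.294 × 10^-3 mol, y = 8.650 × 10^-3 mol
mass of LiOH = 7.294 × 10^-3 × 23.95 = 0.1747 g
% LiOH = 0.1747 / 0.5207 × 100 = 33.55 %

33.55 %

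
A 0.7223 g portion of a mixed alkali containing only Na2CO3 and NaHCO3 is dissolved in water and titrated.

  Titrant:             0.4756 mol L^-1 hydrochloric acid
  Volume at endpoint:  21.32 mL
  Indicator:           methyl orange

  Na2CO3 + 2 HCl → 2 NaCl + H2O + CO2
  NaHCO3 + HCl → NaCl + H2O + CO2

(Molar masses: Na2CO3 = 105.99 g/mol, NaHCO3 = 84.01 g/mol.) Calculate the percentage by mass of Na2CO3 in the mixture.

n(HCl) = 0.02132 × 0.4756 = 0.01014 mol
Let x = n(Na2CO3), y = n(NaHCO3).
Titrant: 2x + 1y = 0.01014;  mass: 105.99x + 84.01y = 0.7223
Solving, x = 2.088 × 10^-3 mol, y = 5.963 × 10^-3 mol
mass of Na2CO3 = 2.088 × 10^-3 × 105.99 = 0.2214 g
% Na2CO3 = 0.2214 / 0.7223 × 100 = 30.65 %

30.65 %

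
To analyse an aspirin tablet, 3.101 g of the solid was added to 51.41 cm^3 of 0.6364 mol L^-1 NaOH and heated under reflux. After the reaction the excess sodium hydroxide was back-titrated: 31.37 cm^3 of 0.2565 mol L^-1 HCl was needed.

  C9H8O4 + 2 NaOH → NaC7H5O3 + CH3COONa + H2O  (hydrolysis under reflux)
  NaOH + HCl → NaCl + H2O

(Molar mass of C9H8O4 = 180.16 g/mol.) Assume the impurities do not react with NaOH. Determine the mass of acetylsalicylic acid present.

2.222 g

n(NaOH) added = 0.05141 × 0.6364 = 0.03272 mol
n(HCl) used in back-titration = 0.03137 × 0.2565 = 8.046 × 10^-3 mol
n(NaOH) left over = 8.046 × 10^-3 mol (1:1 ratio)
n(NaOH) consumed by analyte = 0.03272 − 8.046 × 10^-3 = 0.02467 mol
From the 1:2 ratio, n(C9H8O4) = 1/2 × 0.02467 = 0.01234 mol
mass of C9H8O4 = 0.01234 × 180.16 = 2.222 g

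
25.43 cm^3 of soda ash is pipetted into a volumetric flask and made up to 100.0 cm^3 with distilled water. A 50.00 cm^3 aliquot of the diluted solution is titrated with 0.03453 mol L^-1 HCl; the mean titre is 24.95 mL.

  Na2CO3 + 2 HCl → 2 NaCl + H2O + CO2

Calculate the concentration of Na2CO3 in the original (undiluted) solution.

n(HCl) = 0.02495 × 0.03453 = 8.615 × 10^-4 mol
From the 1:2 ratio, n(Na2CO3) in the aliquot = 1/2 × 8.615 × 10^-4 = 4.308 × 10^-4 mol
[Na2CO3]_dilute = 4.308 × 10^-4 / 0.05000 = 0.008615 mol/L
Dilution factor = 100.0 / 25.43 = 3.932
[Na2CO3]_stock = 0.008615 × 3.932 = 0.03388 mol/L

0.03388 mol/L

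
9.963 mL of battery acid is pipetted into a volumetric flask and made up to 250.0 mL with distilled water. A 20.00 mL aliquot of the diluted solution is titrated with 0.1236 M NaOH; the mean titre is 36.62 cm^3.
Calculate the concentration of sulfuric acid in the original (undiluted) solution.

H2SO4 + 2 NaOH → Na2SO4 + 2 H2O
n(NaOH) = 0.03662 × 0.1236 = 4.526 × 10^-3 mol
From the 1:2 ratio, n(H2SO4) in the aliquot = 1/2 × 4.526 × 10^-3 = 2.263 × 10^-3 mol
[H2SO4]_dilute = 2.263 × 10^-3 / 0.02000 = 0.1132 mol/L
Dilution factor = 250.0 / 9.963 = 25.09
[H2SO4]_stock = 0.1132 × 25.09 = 2.839 mol/L

2.839 M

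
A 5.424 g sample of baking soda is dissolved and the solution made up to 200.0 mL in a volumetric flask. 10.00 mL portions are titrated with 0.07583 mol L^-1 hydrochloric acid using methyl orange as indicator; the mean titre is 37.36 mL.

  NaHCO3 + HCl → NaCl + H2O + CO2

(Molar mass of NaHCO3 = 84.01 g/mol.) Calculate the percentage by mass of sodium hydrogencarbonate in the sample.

n(HCl) per titration = 0.03736 × 0.07583 = 2.833 × 10^-3 mol
n(NaHCO3) in each aliquot = 2.833 × 10^-3 mol (1:1 ratio)
n(NaHCO3) in the whole flask = 2.833 × 10^-3 × 200.0/10.00 = 0.05666 mol
mass of NaHCO3 = 0.05666 × 84.01 = 4.760 g
% NaHCO3 = 4.760 / 5.424 × 100 = 87.76 %

87.76 %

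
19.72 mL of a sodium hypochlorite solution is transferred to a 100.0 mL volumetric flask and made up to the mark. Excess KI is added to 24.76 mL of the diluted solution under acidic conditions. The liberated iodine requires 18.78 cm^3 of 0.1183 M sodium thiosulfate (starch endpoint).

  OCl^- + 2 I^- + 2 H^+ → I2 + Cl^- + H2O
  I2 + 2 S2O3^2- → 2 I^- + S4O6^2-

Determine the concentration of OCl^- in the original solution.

n(S2O3^2-) = 0.01878 × 0.1183 = 2.222 × 10^-3 mol
n(I2) = n(S2O3^2-)/2 = 1.111 × 10^-3 mol
n(OCl^-) in the aliquot = 1.111 × 10^-3 mol (1:1 ratio)
[OCl^-]_dilute = 1.111 × 10^-3 / 0.02476 = 0.04486 mol/L
[OCl^-]_original = 0.04486 × 100.0/19.72 = 0.2275 mol/L

0.2275 M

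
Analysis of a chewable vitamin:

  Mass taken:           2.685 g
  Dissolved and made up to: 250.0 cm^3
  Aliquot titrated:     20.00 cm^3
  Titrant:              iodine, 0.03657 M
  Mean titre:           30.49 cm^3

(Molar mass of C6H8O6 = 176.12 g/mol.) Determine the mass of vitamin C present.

C6H8O6 + I2 → C6H6O6 + 2 HI
n(I2) per titration = 0.03049 × 0.03657 = 1.115 × 10^-3 mol
n(C6H8O6) in each aliquot = 1.115 × 10^-3 mol (1:1 ratio)
n(C6H8O6) in the whole flask = 1.115 × 10^-3 × 250.0/20.00 = 0.01394 mol
mass of C6H8O6 = 0.01394 × 176.12 = 2.455 g

2.455 g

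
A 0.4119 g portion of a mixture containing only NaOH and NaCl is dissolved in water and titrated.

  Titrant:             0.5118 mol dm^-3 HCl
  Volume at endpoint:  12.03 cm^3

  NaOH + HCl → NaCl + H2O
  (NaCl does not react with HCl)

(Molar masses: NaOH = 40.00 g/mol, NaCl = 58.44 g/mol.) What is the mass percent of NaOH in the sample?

59.79 %

n(HCl) = 0.01203 × 0.5118 = 6.157 × 10^-3 mol
Let x = n(NaOH), y = n(NaCl).
Titrant: 1x = 6.157 × 10^-3;  mass: 40.00x + 58.44y = 0.4119
Solving, x = 6.157 × 10^-3 mol, y = 2.834 × 10^-3 mol
mass of NaOH = 6.157 × 10^-3 × 40.00 = 0.2463 g
% NaOH = 0.2463 / 0.4119 × 100 = 59.79 %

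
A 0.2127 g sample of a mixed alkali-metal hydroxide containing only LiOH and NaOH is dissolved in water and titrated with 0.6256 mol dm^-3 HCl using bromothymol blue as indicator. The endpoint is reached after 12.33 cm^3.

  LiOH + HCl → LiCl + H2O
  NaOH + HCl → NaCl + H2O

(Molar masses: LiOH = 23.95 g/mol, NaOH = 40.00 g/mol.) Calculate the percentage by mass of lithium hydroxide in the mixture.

n(HCl) = 0.01233 × 0.6256 = 7.714 × 10^-3 mol
Let x = n(LiOH), y = n(NaOH).
Titrant: 1x + 1y = 7.714 × 10^-3;  mass: 23.95x + 40.00y = 0.2127
Solving, x = 5.972 × 10^-3 mol, y = 1.742 × 10^-3 mol
mass of LiOH = 5.972 × 10^-3 × 23.95 = 0.1430 g
% LiOH = 0.1430 / 0.2127 × 100 = 67.24 %

67.24 %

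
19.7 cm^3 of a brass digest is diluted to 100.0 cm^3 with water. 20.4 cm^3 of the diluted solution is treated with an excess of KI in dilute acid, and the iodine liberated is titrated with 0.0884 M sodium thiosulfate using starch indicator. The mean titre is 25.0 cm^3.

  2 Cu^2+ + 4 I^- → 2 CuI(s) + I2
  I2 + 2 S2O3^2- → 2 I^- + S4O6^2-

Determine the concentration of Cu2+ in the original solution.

n(S2O3^2-) = 0.0250 × 0.0884 = 2.21 × 10^-3 mol
n(I2) = n(S2O3^2-)/2 = 1.10 × 10^-3 mol
From the 2:1 ratio, n(Cu2+) in the aliquot = 2/1 × 1.10 × 10^-3 = 2.21 × 10^-3 mol
[Cu2+]_dilute = 2.21 × 10^-3 / 0.0204 = 0.108 mol/L
[Cu2+]_original = 0.108 × 100.0/19.7 = 0.550 mol/L

0.550 M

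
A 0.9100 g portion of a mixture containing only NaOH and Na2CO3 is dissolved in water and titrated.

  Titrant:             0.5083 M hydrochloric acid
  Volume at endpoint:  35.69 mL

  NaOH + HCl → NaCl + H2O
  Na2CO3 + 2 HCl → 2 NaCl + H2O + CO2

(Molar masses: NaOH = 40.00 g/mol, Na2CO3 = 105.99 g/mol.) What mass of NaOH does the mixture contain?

0.1582 g

n(HCl) = 0.03569 × 0.5083 = 0.01814 mol
Let x = n(NaOH), y = n(Na2CO3).
Titrant: 1x + 2y = 0.01814;  mass: 40.00x + 105.99y = 0.9100
Solving, x = 3.955 × 10^-3 mol, y = 7.093 × 10^-3 mol
mass of NaOH = 3.955 × 10^-3 × 40.00 = 0.1582 g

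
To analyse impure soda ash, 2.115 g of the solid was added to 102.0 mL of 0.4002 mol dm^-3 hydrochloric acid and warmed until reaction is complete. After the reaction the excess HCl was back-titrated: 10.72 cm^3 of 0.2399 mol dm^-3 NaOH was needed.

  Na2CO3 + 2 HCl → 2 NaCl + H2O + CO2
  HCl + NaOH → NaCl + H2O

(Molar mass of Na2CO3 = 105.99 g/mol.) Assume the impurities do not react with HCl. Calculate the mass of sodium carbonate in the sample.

2.027 g

n(HCl) added = 0.1020 × 0.4002 = 0.04082 mol
n(NaOH) used in back-titration = 0.01072 × 0.2399 = 2.572 × 10^-3 mol
n(HCl) left over = 2.572 × 10^-3 mol (1:1 ratio)
n(HCl) consumed by analyte = 0.04082 − 2.572 × 10^-3 = 0.03825 mol
From the 1:2 ratio, n(Na2CO3) = 1/2 × 0.03825 = 0.01912 mol
mass of Na2CO3 = 0.01912 × 105.99 = 2.027 g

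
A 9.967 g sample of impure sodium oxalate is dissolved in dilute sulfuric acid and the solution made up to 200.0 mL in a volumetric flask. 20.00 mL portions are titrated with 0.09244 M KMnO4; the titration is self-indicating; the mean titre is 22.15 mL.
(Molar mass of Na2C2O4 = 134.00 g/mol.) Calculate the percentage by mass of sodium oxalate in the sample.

2 MnO4^- + 5 C2O4^2- + 16 H^+ → 2 Mn^2+ + 10 CO2 + 8 H2O
n(KMnO4) per titration = 0.02215 × 0.09244 = 2.048 × 10^-3 mol
From the 5:2 ratio, n(Na2C2O4) in each aliquot = 5/2 × 2.048 × 10^-3 = 5.119 × 10^-3 mol
n(Na2C2O4) in the whole flask = 5.119 × 10^-3 × 200.0/20.00 = 0.05119 mol
mass of Na2C2O4 = 0.05119 × 134.00 = 6.859 g
% Na2C2O4 = 6.859 / 9.967 × 100 = 68.82 %

68.82 %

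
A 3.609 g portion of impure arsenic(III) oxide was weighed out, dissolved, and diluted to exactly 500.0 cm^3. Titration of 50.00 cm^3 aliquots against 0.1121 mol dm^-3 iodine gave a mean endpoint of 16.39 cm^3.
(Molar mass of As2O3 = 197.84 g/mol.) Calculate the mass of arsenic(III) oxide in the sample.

As2O3 + 2 I2 + 2 H2O → As2O5 + 4 HI
n(I2) per titration = 0.01639 × 0.1121 = 1.837 × 10^-3 mol
From the 1:2 ratio, n(As2O3) in each aliquot = 1/2 × 1.837 × 10^-3 = 9.187 × 10^-4 mol
n(As2O3) in the whole flask = 9.187 × 10^-4 × 500.0/50.00 = 9.187 × 10^-3 mol
mass of As2O3 = 9.187 × 10^-3 × 197.84 = 1.817 g

1.817 g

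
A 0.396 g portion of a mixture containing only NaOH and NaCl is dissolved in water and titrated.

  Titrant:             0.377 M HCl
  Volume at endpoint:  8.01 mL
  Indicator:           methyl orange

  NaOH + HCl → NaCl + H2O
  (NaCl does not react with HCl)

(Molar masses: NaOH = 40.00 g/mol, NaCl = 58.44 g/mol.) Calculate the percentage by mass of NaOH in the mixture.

n(HCl) = 0.00801 × 0.377 = 3.02 × 10^-3 mol
Let x = n(NaOH), y = n(NaCl).
Titrant: 1x = 3.02 × 10^-3;  mass: 40.00x + 58.44y = 0.396
Solving, x = 3.02 × 10^-3 mol, y = 4.71 × 10^-3 mol
mass of NaOH = 3.02 × 10^-3 × 40.00 = 0.121 g
% NaOH = 0.121 / 0.396 × 100 = 30.5 %

30.5 %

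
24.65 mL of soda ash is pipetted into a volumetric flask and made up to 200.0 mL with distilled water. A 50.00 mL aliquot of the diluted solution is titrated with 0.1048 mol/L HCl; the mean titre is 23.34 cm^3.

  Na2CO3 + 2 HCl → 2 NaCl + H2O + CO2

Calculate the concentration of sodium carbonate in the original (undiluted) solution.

n(HCl) = 0.02334 × 0.1048 = 2.446 × 10^-3 mol
From the 1:2 ratio, n(Na2CO3) in the aliquot = 1/2 × 2.446 × 10^-3 = 1.223 × 10^-3 mol
[Na2CO3]_dilute = 1.223 × 10^-3 / 0.05000 = 0.02446 mol/L
Dilution factor = 200.0 / 24.65 = 8.114
[Na2CO3]_stock = 0.02446 × 8.114 = 0.1985 mol/L

0.1985 mol/L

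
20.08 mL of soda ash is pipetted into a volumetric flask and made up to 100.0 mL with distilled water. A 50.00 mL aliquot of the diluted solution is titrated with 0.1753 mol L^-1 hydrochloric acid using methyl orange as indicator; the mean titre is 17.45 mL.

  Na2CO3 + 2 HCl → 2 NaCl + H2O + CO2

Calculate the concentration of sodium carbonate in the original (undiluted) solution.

0.1523 mol/L

n(HCl) = 0.01745 × 0.1753 = 3.059 × 10^-3 mol
From the 1:2 ratio, n(Na2CO3) in the aliquot = 1/2 × 3.059 × 10^-3 = 1.529 × 10^-3 mol
[Na2CO3]_dilute = 1.529 × 10^-3 / 0.05000 = 0.03059 mol/L
Dilution factor = 100.0 / 20.08 = 4.980
[Na2CO3]_stock = 0.03059 × 4.980 = 0.1523 mol/L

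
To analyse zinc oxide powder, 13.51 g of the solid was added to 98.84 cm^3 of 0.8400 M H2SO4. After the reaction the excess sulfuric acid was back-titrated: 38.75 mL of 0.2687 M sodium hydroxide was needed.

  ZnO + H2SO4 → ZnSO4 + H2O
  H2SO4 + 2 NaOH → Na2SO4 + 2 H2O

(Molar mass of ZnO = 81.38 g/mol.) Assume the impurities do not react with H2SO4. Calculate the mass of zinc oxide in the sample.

6.333 g

n(H2SO4) added = 0.09884 × 0.8400 = 0.08303 mol
n(NaOH) used in back-titration = 0.03875 × 0.2687 = 0.01041 mol
From the 1:2 ratio, n(H2SO4) left over = 1/2 × 0.01041 = 5.206 × 10^-3 mol
n(H2SO4) consumed by analyte = 0.08303 − 5.206 × 10^-3 = 0.07782 mol
n(ZnO) = 0.07782 mol (1:1 ratio)
mass of ZnO = 0.07782 × 81.38 = 6.333 g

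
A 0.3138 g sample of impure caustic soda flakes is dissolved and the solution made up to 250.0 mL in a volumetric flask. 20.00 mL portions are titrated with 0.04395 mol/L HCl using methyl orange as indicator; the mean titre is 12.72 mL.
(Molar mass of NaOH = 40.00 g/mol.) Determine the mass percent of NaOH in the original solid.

89.08 %

NaOH + HCl → NaCl + H2O
n(HCl) per titration = 0.01272 × 0.04395 = 5.590 × 10^-4 mol
n(NaOH) in each aliquot = 5.590 × 10^-4 mol (1:1 ratio)
n(NaOH) in the whole flask = 5.590 × 10^-4 × 250.0/20.00 = 6.988 × 10^-3 mol
mass of NaOH = 6.988 × 10^-3 × 40.00 = 0.2795 g
% NaOH = 0.2795 / 0.3138 × 100 = 89.08 %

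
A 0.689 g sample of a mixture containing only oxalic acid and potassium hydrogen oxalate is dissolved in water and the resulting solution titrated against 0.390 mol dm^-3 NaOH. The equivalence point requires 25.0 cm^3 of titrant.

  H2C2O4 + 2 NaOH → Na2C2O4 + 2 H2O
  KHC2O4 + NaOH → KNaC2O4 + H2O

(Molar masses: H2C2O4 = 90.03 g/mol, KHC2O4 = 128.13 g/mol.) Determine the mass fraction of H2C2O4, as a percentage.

44.0 %

n(NaOH) = 0.0250 × 0.390 = 9.75 × 10^-3 mol
Let x = n(H2C2O4), y = n(KHC2O4).
Titrant: 2x + 1y = 9.75 × 10^-3;  mass: 90.03x + 128.13y = 0.689
Solving, x = 3.37 × 10^-3 mol, y = 3.01 × 10^-3 mol
mass of H2C2O4 = 3.37 × 10^-3 × 90.03 = 0.303 g
% H2C2O4 = 0.303 / 0.689 × 100 = 44.0 %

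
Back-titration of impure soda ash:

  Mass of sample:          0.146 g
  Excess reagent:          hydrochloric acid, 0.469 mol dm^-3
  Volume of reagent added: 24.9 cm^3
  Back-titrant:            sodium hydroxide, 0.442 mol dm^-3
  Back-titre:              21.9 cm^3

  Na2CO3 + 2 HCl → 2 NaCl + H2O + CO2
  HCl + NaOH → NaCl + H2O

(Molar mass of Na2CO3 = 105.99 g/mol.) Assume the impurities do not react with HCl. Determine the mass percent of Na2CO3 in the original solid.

72.5 %

n(HCl) added = 0.0249 × 0.469 = 0.0117 mol
n(NaOH) used in back-titration = 0.0219 × 0.442 = 9.68 × 10^-3 mol
n(HCl) left over = 9.68 × 10^-3 mol (1:1 ratio)
n(HCl) consumed by analyte = 0.0117 − 9.68 × 10^-3 = 2.00 × 10^-3 mol
From the 1:2 ratio, n(Na2CO3) = 1/2 × 2.00 × 10^-3 = 9.99 × 10^-4 mol
mass of Na2CO3 = 9.99 × 10^-4 × 105.99 = 0.106 g
% Na2CO3 = 0.106 / 0.146 × 100 = 72.5 %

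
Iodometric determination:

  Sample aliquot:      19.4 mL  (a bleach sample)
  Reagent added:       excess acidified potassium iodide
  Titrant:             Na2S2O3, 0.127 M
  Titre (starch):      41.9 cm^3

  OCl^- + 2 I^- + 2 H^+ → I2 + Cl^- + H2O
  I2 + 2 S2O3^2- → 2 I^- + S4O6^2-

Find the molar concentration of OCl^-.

n(S2O3^2-) = 0.0419 × 0.127 = 5.32 × 10^-3 mol
n(I2) = n(S2O3^2-)/2 = 2.66 × 10^-3 mol
n(OCl^-) in the aliquot = 2.66 × 10^-3 mol (1:1 ratio)
[OCl^-] = 2.66 × 10^-3 / 0.0194 = 0.137 mol/L

0.137 M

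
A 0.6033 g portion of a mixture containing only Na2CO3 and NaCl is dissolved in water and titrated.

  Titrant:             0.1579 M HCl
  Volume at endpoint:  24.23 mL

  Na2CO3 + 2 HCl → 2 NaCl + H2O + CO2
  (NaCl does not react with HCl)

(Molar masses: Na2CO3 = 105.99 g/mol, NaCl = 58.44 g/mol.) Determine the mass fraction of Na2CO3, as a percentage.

33.61 %

n(HCl) = 0.02423 × 0.1579 = 3.826 × 10^-3 mol
Let x = n(Na2CO3), y = n(NaCl).
Titrant: 2x = 3.826 × 10^-3;  mass: 105.99x + 58.44y = 0.6033
Solving, x = 1.913 × 10^-3 mol, y = 6.854 × 10^-3 mol
mass of Na2CO3 = 1.913 × 10^-3 × 105.99 = 0.2028 g
% Na2CO3 = 0.2028 / 0.6033 × 100 = 33.61 %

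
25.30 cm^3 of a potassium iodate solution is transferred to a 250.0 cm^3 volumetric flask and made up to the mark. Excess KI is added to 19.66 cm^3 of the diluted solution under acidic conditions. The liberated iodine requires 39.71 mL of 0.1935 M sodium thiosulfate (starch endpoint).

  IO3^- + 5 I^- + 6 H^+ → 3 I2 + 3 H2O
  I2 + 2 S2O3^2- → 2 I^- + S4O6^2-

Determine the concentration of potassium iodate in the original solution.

0.6437 M

n(S2O3^2-) = 0.03971 × 0.1935 = 7.684 × 10^-3 mol
n(I2) = n(S2O3^2-)/2 = 3.842 × 10^-3 mol
From the 1:3 ratio, n(IO3^-) in the aliquot = 1/3 × 3.842 × 10^-3 = 1.281 × 10^-3 mol
[IO3^-]_dilute = 1.281 × 10^-3 / 0.01966 = 0.06514 mol/L
[IO3^-]_original = 0.06514 × 250.0/25.30 = 0.6437 mol/L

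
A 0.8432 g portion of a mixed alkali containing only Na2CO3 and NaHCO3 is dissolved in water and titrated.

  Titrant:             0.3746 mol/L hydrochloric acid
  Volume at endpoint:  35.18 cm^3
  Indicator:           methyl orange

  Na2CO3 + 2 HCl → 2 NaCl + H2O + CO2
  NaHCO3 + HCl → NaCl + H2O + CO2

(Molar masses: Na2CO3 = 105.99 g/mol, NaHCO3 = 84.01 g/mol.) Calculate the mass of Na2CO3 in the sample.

0.4510 g

n(HCl) = 0.03518 × 0.3746 = 0.01318 mol
Let x = n(Na2CO3), y = n(NaHCO3).
Titrant: 2x + 1y = 0.01318;  mass: 105.99x + 84.01y = 0.8432
Solving, x = 4.255 × 10^-3 mol, y = 4.669 × 10^-3 mol
mass of Na2CO3 = 4.255 × 10^-3 × 105.99 = 0.4510 g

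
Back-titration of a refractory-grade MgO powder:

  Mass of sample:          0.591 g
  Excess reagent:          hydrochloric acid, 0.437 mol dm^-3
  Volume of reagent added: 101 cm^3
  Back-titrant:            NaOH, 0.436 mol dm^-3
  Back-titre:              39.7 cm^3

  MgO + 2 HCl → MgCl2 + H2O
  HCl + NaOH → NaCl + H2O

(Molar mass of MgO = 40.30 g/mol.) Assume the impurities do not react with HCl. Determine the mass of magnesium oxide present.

0.541 g

n(HCl) added = 0.101 × 0.437 = 0.0441 mol
n(NaOH) used in back-titration = 0.0397 × 0.436 = 0.0173 mol
n(HCl) left over = 0.0173 mol (1:1 ratio)
n(HCl) consumed by analyte = 0.0441 − 0.0173 = 0.0268 mol
From the 1:2 ratio, n(MgO) = 1/2 × 0.0268 = 0.0134 mol
mass of MgO = 0.0134 × 40.30 = 0.541 g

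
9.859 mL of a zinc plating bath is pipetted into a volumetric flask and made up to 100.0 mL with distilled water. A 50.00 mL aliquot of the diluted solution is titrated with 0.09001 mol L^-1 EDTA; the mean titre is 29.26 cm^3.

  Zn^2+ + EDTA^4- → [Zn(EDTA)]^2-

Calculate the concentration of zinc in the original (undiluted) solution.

n(EDTA) = 0.02926 × 0.09001 = 2.634 × 10^-3 mol
n(Zn2+) in the aliquot = 2.634 × 10^-3 mol (1:1 ratio)
[Zn2+]_dilute = 2.634 × 10^-3 / 0.05000 = 0.05267 mol/L
Dilution factor = 100.0 / 9.859 = 10.14
[Zn2+]_stock = 0.05267 × 10.14 = 0.5343 mol/L

0.5343 mol/L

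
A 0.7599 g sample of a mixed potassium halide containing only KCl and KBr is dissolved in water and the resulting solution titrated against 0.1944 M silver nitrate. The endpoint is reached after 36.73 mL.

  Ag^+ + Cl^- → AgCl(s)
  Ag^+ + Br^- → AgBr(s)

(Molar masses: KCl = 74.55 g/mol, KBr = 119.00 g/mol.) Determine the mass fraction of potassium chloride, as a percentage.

19.82 %

n(AgNO3) = 0.03673 × 0.1944 = 7.140 × 10^-3 mol
Let x = n(KCl), y = n(KBr).
Titrant: 1x + 1y = 7.140 × 10^-3;  mass: 74.55x + 119.00y = 0.7599
Solving, x = 2.020 × 10^-3 mol, y = 5.120 × 10^-3 mol
mass of KCl = 2.020 × 10^-3 × 74.55 = 0.1506 g
% KCl = 0.1506 / 0.7599 × 100 = 19.82 %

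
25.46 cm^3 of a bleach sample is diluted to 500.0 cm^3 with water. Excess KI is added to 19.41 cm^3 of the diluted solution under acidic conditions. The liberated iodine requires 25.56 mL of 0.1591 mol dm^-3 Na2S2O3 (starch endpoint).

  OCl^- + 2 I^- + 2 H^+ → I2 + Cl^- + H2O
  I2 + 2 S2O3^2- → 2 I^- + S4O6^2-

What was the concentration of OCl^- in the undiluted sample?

2.057 mol/L

n(S2O3^2-) = 0.02556 × 0.1591 = 4.067 × 10^-3 mol
n(I2) = n(S2O3^2-)/2 = 2.033 × 10^-3 mol
n(OCl^-) in the aliquot = 2.033 × 10^-3 mol (1:1 ratio)
[OCl^-]_dilute = 2.033 × 10^-3 / 0.01941 = 0.1048 mol/L
[OCl^-]_original = 0.1048 × 500.0/25.46 = 2.057 mol/L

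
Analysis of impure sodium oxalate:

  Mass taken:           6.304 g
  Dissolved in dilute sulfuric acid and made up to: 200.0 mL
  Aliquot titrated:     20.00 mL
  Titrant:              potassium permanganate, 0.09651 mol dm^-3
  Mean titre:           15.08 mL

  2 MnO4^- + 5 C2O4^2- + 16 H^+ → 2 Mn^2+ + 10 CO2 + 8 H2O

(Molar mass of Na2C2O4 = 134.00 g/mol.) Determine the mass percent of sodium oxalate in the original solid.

n(KMnO4) per titration = 0.01508 × 0.09651 = 1.455 × 10^-3 mol
From the 5:2 ratio, n(Na2C2O4) in each aliquot = 5/2 × 1.455 × 10^-3 = 3.638 × 10^-3 mol
n(Na2C2O4) in the whole flask = 3.638 × 10^-3 × 200.0/20.00 = 0.03638 mol
mass of Na2C2O4 = 0.03638 × 134.00 = 4.875 g
% Na2C2O4 = 4.875 / 6.304 × 100 = 77.34 %

77.34 %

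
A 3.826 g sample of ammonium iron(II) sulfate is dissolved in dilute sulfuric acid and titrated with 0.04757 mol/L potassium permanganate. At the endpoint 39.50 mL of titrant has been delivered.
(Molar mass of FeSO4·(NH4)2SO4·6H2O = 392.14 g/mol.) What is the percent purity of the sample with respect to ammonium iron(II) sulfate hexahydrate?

MnO4^- + 5 Fe^2+ + 8 H^+ → Mn^2+ + 5 Fe^3+ + 4 H2O
n(KMnO4) = 0.03950 L × 0.04757 mol/L = 1.879 × 10^-3 mol
From the 5:1 ratio, n(FeSO4·(NH4)2SO4·6H2O) = 5/1 × 1.879 × 10^-3 = 9.395 × 10^-3 mol
mass of FeSO4·(NH4)2SO4·6H2O = 9.395 × 10^-3 × 392.14 g/mol = 3.684 g
% FeSO4·(NH4)2SO4·6H2O = 3.684 / 3.826 × 100 = 96.29 %

96.29 %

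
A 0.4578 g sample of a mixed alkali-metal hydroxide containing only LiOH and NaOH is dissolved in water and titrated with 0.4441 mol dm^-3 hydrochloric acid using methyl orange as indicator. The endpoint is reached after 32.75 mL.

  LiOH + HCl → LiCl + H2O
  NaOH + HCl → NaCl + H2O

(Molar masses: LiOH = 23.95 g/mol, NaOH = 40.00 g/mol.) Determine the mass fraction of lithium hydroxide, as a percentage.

n(HCl) = 0.03275 × 0.4441 = 0.01454 mol
Let x = n(LiOH), y = n(NaOH).
Titrant: 1x + 1y = 0.01454;  mass: 23.95x + 40.00y = 0.4578
Solving, x = 7.724 × 10^-3 mol, y = 6.820 × 10^-3 mol
mass of LiOH = 7.724 × 10^-3 × 23.95 = 0.1850 g
% LiOH = 0.1850 / 0.4578 × 100 = 40.41 %

40.41 %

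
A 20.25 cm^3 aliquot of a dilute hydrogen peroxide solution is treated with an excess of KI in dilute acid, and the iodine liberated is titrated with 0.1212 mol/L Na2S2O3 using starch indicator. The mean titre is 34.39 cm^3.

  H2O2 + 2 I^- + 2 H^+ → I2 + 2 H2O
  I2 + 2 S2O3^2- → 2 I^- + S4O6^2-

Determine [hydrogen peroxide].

0.1029 mol/L

n(S2O3^2-) = 0.03439 × 0.1212 = 4.168 × 10^-3 mol
n(I2) = n(S2O3^2-)/2 = 2.084 × 10^-3 mol
n(H2O2) in the aliquot = 2.084 × 10^-3 mol (1:1 ratio)
[H2O2] = 2.084 × 10^-3 / 0.02025 = 0.1029 mol/L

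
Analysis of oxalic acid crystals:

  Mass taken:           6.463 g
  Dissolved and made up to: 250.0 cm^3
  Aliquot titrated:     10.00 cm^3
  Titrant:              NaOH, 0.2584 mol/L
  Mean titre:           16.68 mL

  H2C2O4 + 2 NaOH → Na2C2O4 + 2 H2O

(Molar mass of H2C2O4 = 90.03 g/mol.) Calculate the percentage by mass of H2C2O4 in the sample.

n(NaOH) per titration = 0.01668 × 0.2584 = 4.310 × 10^-3 mol
From the 1:2 ratio, n(H2C2O4) in each aliquot = 1/2 × 4.310 × 10^-3 = 2.155 × 10^-3 mol
n(H2C2O4) in the whole flask = 2.155 × 10^-3 × 250.0/10.00 = 0.05388 mol
mass of H2C2O4 = 0.05388 × 90.03 = 4.850 g
% H2C2O4 = 4.850 / 6.463 × 100 = 75.05 %

75.05 %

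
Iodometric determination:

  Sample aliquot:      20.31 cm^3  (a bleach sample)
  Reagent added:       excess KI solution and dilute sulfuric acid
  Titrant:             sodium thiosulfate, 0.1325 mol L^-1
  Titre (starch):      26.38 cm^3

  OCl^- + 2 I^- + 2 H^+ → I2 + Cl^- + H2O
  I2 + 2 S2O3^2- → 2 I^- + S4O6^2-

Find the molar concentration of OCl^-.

n(S2O3^2-) = 0.02638 × 0.1325 = 3.495 × 10^-3 mol
n(I2) = n(S2O3^2-)/2 = 1.748 × 10^-3 mol
n(OCl^-) in the aliquot = 1.748 × 10^-3 mol (1:1 ratio)
[OCl^-] = 1.748 × 10^-3 / 0.02031 = 0.08605 mol/L

0.08605 mol/L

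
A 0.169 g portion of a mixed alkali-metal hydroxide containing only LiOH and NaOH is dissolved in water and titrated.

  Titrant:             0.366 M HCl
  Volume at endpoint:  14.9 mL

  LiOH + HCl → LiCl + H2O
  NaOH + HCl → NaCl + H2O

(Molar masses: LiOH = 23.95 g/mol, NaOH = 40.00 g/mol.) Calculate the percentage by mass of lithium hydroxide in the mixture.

n(HCl) = 0.0149 × 0.366 = 5.45 × 10^-3 mol
Let x = n(LiOH), y = n(NaOH).
Titrant: 1x + 1y = 5.45 × 10^-3;  mass: 23.95x + 40.00y = 0.169
Solving, x = 3.06 × 10^-3 mol, y = 2.39 × 10^-3 mol
mass of LiOH = 3.06 × 10^-3 × 23.95 = 0.0733 g
% LiOH = 0.0733 / 0.169 × 100 = 43.4 %

43.4 %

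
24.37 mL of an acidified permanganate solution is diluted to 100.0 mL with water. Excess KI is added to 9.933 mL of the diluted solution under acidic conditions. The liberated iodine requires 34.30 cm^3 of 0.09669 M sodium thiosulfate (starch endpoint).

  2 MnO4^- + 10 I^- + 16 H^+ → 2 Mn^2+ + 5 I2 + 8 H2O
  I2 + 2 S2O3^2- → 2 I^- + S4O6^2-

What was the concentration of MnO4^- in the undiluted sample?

n(S2O3^2-) = 0.03430 × 0.09669 = 3.316 × 10^-3 mol
n(I2) = n(S2O3^2-)/2 = 1.658 × 10^-3 mol
From the 2:5 ratio, n(MnO4^-) in the aliquot = 2/5 × 1.658 × 10^-3 = 6.633 × 10^-4 mol
[MnO4^-]_dilute = 6.633 × 10^-4 / 0.009933 = 0.06678 mol/L
[MnO4^-]_original = 0.06678 × 100.0/24.37 = 0.2740 mol/L

0.2740 M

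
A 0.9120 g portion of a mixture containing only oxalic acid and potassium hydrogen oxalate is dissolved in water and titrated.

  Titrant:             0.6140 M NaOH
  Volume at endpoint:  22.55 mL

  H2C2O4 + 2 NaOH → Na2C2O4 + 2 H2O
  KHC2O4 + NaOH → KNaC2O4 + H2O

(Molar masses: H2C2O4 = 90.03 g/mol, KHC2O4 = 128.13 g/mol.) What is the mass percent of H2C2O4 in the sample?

51.19 %

n(NaOH) = 0.02255 × 0.6140 = 0.01385 mol
Let x = n(H2C2O4), y = n(KHC2O4).
Titrant: 2x + 1y = 0.01385;  mass: 90.03x + 128.13y = 0.9120
Solving, x = 5.186 × 10^-3 mol, y = 3.474 × 10^-3 mol
mass of H2C2O4 = 5.186 × 10^-3 × 90.03 = 0.4669 g
% H2C2O4 = 0.4669 / 0.9120 × 100 = 51.19 %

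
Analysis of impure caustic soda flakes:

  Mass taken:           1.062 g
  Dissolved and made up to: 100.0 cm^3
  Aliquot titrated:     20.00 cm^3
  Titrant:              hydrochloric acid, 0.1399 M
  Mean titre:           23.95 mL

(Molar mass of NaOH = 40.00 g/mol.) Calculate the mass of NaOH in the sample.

0.6701 g

NaOH + HCl → NaCl + H2O
n(HCl) per titration = 0.02395 × 0.1399 = 3.351 × 10^-3 mol
n(NaOH) in each aliquot = 3.351 × 10^-3 mol (1:1 ratio)
n(NaOH) in the whole flask = 3.351 × 10^-3 × 100.0/20.00 = 0.01675 mol
mass of NaOH = 0.01675 × 40.00 = 0.6701 g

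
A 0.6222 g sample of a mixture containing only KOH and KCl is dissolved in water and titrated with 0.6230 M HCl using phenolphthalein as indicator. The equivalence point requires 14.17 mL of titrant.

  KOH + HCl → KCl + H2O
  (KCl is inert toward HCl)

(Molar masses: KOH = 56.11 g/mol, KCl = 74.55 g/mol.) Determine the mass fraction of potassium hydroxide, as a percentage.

79.61 %

n(HCl) = 0.01417 × 0.6230 = 8.828 × 10^-3 mol
Let x = n(KOH), y = n(KCl).
Titrant: 1x = 8.828 × 10^-3;  mass: 56.11x + 74.55y = 0.6222
Solving, x = 8.828 × 10^-3 mol, y = 1.702 × 10^-3 mol
mass of KOH = 8.828 × 10^-3 × 56.11 = 0.4953 g
% KOH = 0.4953 / 0.6222 × 100 = 79.61 %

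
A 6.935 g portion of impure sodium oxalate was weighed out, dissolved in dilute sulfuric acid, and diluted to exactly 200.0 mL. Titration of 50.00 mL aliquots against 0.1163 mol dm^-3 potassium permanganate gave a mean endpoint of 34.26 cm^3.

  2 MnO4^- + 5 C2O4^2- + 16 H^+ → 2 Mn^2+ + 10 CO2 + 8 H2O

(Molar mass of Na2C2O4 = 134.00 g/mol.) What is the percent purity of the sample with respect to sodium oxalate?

76.99 %

n(KMnO4) per titration = 0.03426 × 0.1163 = 3.984 × 10^-3 mol
From the 5:2 ratio, n(Na2C2O4) in each aliquot = 5/2 × 3.984 × 10^-3 = 9.961 × 10^-3 mol
n(Na2C2O4) in the whole flask = 9.961 × 10^-3 × 200.0/50.00 = 0.03984 mol
mass of Na2C2O4 = 0.03984 × 134.00 = 5.339 g
% Na2C2O4 = 5.339 / 6.935 × 100 = 76.99 %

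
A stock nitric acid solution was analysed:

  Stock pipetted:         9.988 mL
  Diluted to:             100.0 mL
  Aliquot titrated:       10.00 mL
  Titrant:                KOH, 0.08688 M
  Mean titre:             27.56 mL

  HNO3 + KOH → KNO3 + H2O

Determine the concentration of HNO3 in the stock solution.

n(KOH) = 0.02756 × 0.08688 = 2.394 × 10^-3 mol
n(HNO3) in the aliquot = 2.394 × 10^-3 mol (1:1 ratio)
[HNO3]_dilute = 2.394 × 10^-3 / 0.01000 = 0.2394 mol/L
Dilution factor = 100.0 / 9.988 = 10.01
[HNO3]_stock = 0.2394 × 10.01 = 2.397 mol/L

2.397 M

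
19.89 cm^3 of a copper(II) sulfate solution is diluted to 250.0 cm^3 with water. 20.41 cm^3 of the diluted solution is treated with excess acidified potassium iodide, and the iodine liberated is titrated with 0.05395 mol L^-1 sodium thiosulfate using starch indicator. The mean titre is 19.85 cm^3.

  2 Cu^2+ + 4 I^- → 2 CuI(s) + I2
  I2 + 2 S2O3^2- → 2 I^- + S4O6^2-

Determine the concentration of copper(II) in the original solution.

n(S2O3^2-) = 0.01985 × 0.05395 = 1.071 × 10^-3 mol
n(I2) = n(S2O3^2-)/2 = 5.355 × 10^-4 mol
From the 2:1 ratio, n(Cu2+) in the aliquot = 2/1 × 5.355 × 10^-4 = 1.071 × 10^-3 mol
[Cu2+]_dilute = 1.071 × 10^-3 / 0.02041 = 0.05247 mol/L
[Cu2+]_original = 0.05247 × 250.0/19.89 = 0.6595 mol/L

0.6595 mol/L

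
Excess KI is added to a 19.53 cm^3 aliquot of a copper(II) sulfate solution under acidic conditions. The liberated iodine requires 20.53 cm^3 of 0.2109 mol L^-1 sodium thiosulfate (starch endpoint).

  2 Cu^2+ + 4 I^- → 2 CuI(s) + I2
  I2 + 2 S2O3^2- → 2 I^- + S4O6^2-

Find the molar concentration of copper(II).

0.2217 mol/L

n(S2O3^2-) = 0.02053 × 0.2109 = 4.330 × 10^-3 mol
n(I2) = n(S2O3^2-)/2 = 2.165 × 10^-3 mol
From the 2:1 ratio, n(Cu2+) in the aliquot = 2/1 × 2.165 × 10^-3 = 4.330 × 10^-3 mol
[Cu2+] = 4.330 × 10^-3 / 0.01953 = 0.2217 mol/L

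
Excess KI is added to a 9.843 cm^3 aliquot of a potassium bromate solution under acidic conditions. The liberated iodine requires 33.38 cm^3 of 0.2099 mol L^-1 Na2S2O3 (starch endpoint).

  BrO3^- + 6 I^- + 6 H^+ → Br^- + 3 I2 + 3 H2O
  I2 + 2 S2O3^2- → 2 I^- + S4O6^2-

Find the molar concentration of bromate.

n(S2O3^2-) = 0.03338 × 0.2099 = 7.006 × 10^-3 mol
n(I2) = n(S2O3^2-)/2 = 3.503 × 10^-3 mol
From the 1:3 ratio, n(BrO3^-) in the aliquot = 1/3 × 3.503 × 10^-3 = 1.168 × 10^-3 mol
[BrO3^-] = 1.168 × 10^-3 / 0.009843 = 0.1186 mol/L

0.1186 mol/L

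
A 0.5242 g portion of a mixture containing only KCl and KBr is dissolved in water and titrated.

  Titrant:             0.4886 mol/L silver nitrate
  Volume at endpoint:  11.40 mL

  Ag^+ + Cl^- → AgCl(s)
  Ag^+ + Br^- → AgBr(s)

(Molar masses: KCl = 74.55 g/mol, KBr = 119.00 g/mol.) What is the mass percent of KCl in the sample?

n(AgNO3) = 0.01140 × 0.4886 = 5.570 × 10^-3 mol
Let x = n(KCl), y = n(KBr).
Titrant: 1x + 1y = 5.570 × 10^-3;  mass: 74.55x + 119.00y = 0.5242
Solving, x = 3.119 × 10^-3 mol, y = 2.451 × 10^-3 mol
mass of KCl = 3.119 × 10^-3 × 74.55 = 0.2325 g
% KCl = 0.2325 / 0.5242 × 100 = 44.36 %

44.36 %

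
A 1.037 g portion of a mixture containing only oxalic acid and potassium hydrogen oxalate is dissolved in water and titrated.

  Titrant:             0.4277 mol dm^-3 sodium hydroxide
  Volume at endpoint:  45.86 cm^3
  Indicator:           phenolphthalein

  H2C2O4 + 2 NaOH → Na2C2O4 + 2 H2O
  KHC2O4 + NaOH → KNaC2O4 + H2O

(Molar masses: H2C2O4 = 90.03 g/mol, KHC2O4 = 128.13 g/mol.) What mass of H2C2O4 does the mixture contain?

n(NaOH) = 0.04586 × 0.4277 = 0.01961 mol
Let x = n(H2C2O4), y = n(KHC2O4).
Titrant: 2x + 1y = 0.01961;  mass: 90.03x + 128.13y = 1.037
Solving, x = 8.880 × 10^-3 mol, y = 1.854 × 10^-3 mol
mass of H2C2O4 = 8.880 × 10^-3 × 90.03 = 0.7995 g

0.7995 g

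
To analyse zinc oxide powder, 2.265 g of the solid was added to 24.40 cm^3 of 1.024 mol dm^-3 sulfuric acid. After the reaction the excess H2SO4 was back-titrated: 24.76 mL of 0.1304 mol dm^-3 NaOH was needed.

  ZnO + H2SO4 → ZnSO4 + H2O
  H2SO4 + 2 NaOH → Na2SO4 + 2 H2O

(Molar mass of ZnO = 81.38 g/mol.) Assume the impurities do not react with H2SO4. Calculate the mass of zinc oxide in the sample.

n(H2SO4) added = 0.02440 × 1.024 = 0.02499 mol
n(NaOH) used in back-titration = 0.02476 × 0.1304 = 3.229 × 10^-3 mol
From the 1:2 ratio, n(H2SO4) left over = 1/2 × 3.229 × 10^-3 = 1.614 × 10^-3 mol
n(H2SO4) consumed by analyte = 0.02499 − 1.614 × 10^-3 = 0.02337 mol
n(ZnO) = 0.02337 mol (1:1 ratio)
mass of ZnO = 0.02337 × 81.38 = 1.902 g

1.902 g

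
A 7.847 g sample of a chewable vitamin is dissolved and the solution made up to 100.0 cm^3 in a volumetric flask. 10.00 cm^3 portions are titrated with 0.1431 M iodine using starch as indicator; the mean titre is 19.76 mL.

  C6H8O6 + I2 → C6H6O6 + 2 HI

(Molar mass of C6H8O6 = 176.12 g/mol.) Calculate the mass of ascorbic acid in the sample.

n(I2) per titration = 0.01976 × 0.1431 = 2.828 × 10^-3 mol
n(C6H8O6) in each aliquot = 2.828 × 10^-3 mol (1:1 ratio)
n(C6H8O6) in the whole flask = 2.828 × 10^-3 × 100.0/10.00 = 0.02828 mol
mass of C6H8O6 = 0.02828 × 176.12 = 4.980 g

4.980 g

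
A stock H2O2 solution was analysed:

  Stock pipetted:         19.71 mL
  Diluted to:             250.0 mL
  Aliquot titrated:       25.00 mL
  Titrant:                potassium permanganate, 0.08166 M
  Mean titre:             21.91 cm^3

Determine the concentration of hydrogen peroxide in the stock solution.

2 MnO4^- + 5 H2O2 + 6 H^+ → 2 Mn^2+ + 5 O2 + 8 H2O
n(KMnO4) = 0.02191 × 0.08166 = 1.789 × 10^-3 mol
From the 5:2 ratio, n(H2O2) in the aliquot = 5/2 × 1.789 × 10^-3 = 4.473 × 10^-3 mol
[H2O2]_dilute = 4.473 × 10^-3 / 0.02500 = 0.1789 mol/L
Dilution factor = 250.0 / 19.71 = 12.68
[H2O2]_stock = 0.1789 × 12.68 = 2.269 mol/L

2.269 M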